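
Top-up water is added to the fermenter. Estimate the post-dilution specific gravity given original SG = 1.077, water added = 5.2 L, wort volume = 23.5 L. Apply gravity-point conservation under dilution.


SG_new = 1 + (SG_old − 1)·V_old/(V_old + V_water)
pts = (1.077 − 1)·1000·23.5/(23.5 + 5.2) = 63.0488
SG_new = 1 + 63.0488/1000

1.0630


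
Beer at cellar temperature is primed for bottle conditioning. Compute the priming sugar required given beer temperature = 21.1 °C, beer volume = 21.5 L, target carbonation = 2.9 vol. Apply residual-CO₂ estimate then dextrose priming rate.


residual = 14.695·(0.01821 + 0.09011·e^(−0.04·T));  sugar = (target − residual)·4.0·V
residual = 14.695·(0.01821 + 0.09011·e^(−0.04·21.1)) = 0.8370
sugar = (2.9 − 0.8370)·4.0·21.5

177.4205 g


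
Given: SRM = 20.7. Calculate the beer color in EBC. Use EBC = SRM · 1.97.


EBC = 20.7 · 1.97

40.7790 EBC


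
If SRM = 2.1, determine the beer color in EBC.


EBC = SRM · 1.97
EBC = 2.1 · 1.97

4.1370 EBC


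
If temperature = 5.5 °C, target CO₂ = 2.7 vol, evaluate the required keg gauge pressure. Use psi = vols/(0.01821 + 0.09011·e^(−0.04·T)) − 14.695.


psi = 2.7/(0.01821 + 0.09011·e^(−0.04·5.5)) − 14.695

15.1310 psi


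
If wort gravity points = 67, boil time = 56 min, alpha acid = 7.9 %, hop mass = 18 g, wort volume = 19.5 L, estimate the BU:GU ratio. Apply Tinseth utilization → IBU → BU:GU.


U = 1.65·0.000125^(GP/1000)·(1−e^(−0.04t))/4.15;  IBU = (α/100)·m·U·1000/V;  BU:GU = IBU/GP
U = 1.65·0.000125^(67/1000)·(1−e^(−0.04·56))/4.15 = 0.1946
IBU = (7.9/100)·18·0.1946·1000/19.5 = 14.1876
BU:GU = 14.1876/67

0.2118


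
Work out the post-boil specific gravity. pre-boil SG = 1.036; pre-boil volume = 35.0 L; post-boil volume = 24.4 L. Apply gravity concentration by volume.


SG_post = 1 + (SG_pre − 1)·V_pre/V_post
pts_pre = (1.036 − 1)·1000 = 36.0000
pts_post = 36.0000·35.0/24.4 = 51.6393
SG_post = 1 + 51.6393/1000

1.0516


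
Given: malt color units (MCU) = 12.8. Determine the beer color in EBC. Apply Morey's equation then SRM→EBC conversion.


SRM = 1.4922·MCU^0.6859;  EBC = SRM·1.97
SRM = 1.4922·12.8^0.6859 = 8.5756
EBC = 8.5756·1.97

16.8938 EBC


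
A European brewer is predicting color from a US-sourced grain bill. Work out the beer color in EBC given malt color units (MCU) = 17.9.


SRM = 1.4922·MCU^0.6859;  EBC = SRM·1.97
SRM = 1.4922·17.9^0.6859 = 10.7934
EBC = 10.7934·1.97

21.2630 EBC


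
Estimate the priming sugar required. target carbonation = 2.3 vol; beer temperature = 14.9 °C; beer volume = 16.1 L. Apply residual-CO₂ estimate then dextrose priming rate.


residual = 14.695·(0.01821 + 0.09011·e^(−0.04·T));  sugar = (target − residual)·4.0·V
residual = 14.695·(0.01821 + 0.09011·e^(−0.04·14.9)) = 0.9972
sugar = (2.3 − 0.9972)·4.0·16.1

83.8986 g


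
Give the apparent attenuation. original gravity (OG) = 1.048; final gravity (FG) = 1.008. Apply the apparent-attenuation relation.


AA = (OG − FG)/(OG − 1) · 100
AA = (1.048 − 1.008)/(1.048 − 1) · 100

83.3333 %


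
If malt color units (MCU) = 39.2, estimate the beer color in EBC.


SRM = 1.4922·MCU^0.6859;  EBC = SRM·1.97
SRM = 1.4922·39.2^0.6859 = 18.4783
EBC = 18.4783·1.97

36.4022 EBC


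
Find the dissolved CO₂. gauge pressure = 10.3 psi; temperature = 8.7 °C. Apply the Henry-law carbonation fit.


vols = (P + 14.695)·(0.01821 + 0.09011·e^(−0.04·T))
vols = (10.3 + 14.695)·(0.01821 + 0.09011·e^(−0.04·8.7))

2.0455 volumes


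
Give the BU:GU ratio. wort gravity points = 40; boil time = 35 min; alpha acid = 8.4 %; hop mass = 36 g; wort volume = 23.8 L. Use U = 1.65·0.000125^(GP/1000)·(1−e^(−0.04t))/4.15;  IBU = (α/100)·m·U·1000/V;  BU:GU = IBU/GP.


U = 1.65·0.000125^(40/1000)·(1−e^(−0.04·35))/4.15 = 0.2091
IBU = (8.4/100)·36·0.2091·1000/23.8 = 26.5671
BU:GU = 26.5671/40

0.6642


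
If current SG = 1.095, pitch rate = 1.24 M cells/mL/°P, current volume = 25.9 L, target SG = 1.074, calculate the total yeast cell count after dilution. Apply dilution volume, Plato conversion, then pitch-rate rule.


V_w = V·((SG_c−1)/(SG_t−1)−1);  °P = 259 − 259/SG_t;  cells = rate·(V+V_w)·°P
V_w = 25.9·((1.095−1)/(1.074−1)−1) = 7.3500
V_final = 25.9 + 7.3500 = 33.2500
°P = 259 − 259/1.074 = 17.8454
cells = 1.24·33.2500·17.8454

735.7674 billion cells


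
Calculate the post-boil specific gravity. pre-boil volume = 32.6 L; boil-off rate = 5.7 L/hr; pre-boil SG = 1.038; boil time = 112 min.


V_post = V_pre − rate·(t/60);  SG_post = 1 + (SG_pre−1)·V_pre/V_post
V_post = 32.6 − 5.7·(112/60) = 21.9600
SG_post = 1 + (1.038 − 1)·32.6/21.9600

1.0564


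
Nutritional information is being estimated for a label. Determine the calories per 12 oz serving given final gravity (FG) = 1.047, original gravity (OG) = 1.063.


ABW = (OG−FG)·131.25·0.79/FG;  °P = 259 − 259/SG (for OG→OE and FG→AE);  RE = 0.1808·OE + 0.8192·AE;  Cal = (6.9·ABW + 4·(RE−0.1))·FG·3.55
ABW = (1.063 − 1.047)·131.25·0.79/1.047 = 1.5845
OE = 259 − 259/1.063 = 15.3500 °P
AE = 259 − 259/1.047 = 11.6266 °P
RE = 0.1808·15.3500 + 0.8192·11.6266 = 12.2997 °P
Cal = (6.9·1.5845 + 4·(12.2997−0.1))·1.047·3.55

222.0157 kcal


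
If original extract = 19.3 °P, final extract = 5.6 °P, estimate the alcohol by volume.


SG = 259/(259 − P);  ABV = (OG − FG)·131.25
OG = 259/(259 − 19.3) = 1.0805
FG = 259/(259 − 5.6) = 1.0221
ABV = (1.0805 − 1.0221)·131.25

7.6673 % ABV


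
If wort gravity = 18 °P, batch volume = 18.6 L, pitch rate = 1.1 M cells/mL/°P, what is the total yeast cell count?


cells (billions) = rate · V_L · °P
cells = 1.1 · 18.6 · 18

368.2800 billion cells


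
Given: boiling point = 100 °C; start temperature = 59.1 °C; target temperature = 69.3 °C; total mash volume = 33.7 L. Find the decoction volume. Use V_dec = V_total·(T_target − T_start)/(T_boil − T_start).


V_dec = 33.7·(69.3 − 59.1)/(100 − 59.1)

8.4044 L


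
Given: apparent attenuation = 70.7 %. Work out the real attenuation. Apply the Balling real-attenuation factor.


RA = AA · 0.8192
RA = 70.7 · 0.8192

57.9174 %


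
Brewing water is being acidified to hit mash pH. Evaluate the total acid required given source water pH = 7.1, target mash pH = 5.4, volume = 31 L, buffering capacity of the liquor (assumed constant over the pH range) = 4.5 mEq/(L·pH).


acid = buffering capacity · (pH_source − pH_target) · V
acid = 4.5 · (7.1 − 5.4) · 31

237.1500 mEq


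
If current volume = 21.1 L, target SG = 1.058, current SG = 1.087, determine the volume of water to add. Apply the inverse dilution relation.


V_water = V·((SG_curr − 1)/(SG_target − 1) − 1)
V_water = 21.1·((1.087 − 1)/(1.058 − 1) − 1)

10.5500 L


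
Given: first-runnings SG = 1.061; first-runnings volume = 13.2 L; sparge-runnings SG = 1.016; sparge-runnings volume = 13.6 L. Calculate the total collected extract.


total = Σ (SG_i − 1)·1000·V_i
first = (1.061 − 1)·1000·13.2 = 805.2000
sparge = (1.016 − 1)·1000·13.6 = 217.6000
total = 805.2000 + 217.6000

1022.8000 gravity·L


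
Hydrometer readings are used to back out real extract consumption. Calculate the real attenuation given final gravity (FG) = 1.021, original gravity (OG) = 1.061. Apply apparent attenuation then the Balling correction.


AA = (OG−FG)/(OG−1)·100;  RA = AA·0.8192
AA = (1.061 − 1.021)/(1.061 − 1)·100 = 65.5738
RA = 65.5738·0.8192

53.7180 %


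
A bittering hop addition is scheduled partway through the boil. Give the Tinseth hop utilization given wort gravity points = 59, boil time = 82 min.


U = 1.65·0.000125^(GP/1000) · (1 − e^(−0.04·t))/4.15
bigness = 1.65·0.000125^(59/1000) = 0.9710
boil_factor = (1 − e^(−0.04·82))/4.15 = 0.2319
U = 0.9710 · 0.2319

0.2252


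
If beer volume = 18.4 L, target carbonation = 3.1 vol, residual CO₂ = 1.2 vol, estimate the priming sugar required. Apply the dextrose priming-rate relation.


sugar = (target − residual)·4.0·V
sugar = (3.1 − 1.2)·4.0·18.4

139.8400 g


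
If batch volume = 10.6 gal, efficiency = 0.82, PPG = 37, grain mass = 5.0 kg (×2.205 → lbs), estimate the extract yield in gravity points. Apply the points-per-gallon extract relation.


points = lbs × PPG × eff / vol
lbs = 5.0 × 2.205 = 11.0250
points = 11.0250 × 37 × 0.82 / 10.6

31.5565 points


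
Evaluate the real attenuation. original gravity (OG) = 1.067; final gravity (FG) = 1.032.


AA = (OG−FG)/(OG−1)·100;  RA = AA·0.8192
AA = (1.067 − 1.032)/(1.067 − 1)·100 = 52.2388
RA = 52.2388·0.8192

42.7940 %


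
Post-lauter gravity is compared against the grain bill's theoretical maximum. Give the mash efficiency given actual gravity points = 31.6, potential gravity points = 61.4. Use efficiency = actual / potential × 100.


efficiency = 31.6 / 61.4 × 100

51.4658 %


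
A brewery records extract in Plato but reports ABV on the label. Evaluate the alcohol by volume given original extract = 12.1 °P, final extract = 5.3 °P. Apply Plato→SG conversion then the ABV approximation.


SG = 259/(259 − P);  ABV = (OG − FG)·131.25
OG = 259/(259 − 12.1) = 1.0490
FG = 259/(259 − 5.3) = 1.0209
ABV = (1.0490 − 1.0209)·131.25

3.6903 % ABV


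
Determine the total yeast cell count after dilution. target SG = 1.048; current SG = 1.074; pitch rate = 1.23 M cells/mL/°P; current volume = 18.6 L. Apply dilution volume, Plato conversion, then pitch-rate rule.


V_w = V·((SG_c−1)/(SG_t−1)−1);  °P = 259 − 259/SG_t;  cells = rate·(V+V_w)·°P
V_w = 18.6·((1.074−1)/(1.048−1)−1) = 10.0750
V_final = 18.6 + 10.0750 = 28.6750
°P = 259 − 259/1.048 = 11.8626
cells = 1.23·28.6750·11.8626

418.3967 billion cells


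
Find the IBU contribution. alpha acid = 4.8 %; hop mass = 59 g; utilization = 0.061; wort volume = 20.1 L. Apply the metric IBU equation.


IBU = (α/100)·mass·U·1000 / V
IBU = (4.8/100)·59·0.061·1000 / 20.1

8.5946 IBU


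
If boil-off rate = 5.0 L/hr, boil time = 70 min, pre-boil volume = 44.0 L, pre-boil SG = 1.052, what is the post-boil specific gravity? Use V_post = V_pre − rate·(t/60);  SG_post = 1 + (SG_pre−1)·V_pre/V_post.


V_post = 44.0 − 5.0·(70/60) = 38.1667
SG_post = 1 + (1.052 − 1)·44.0/38.1667

1.0599


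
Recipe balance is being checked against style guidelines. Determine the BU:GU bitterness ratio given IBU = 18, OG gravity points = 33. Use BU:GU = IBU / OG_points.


BU:GU = 18 / 33

0.5455


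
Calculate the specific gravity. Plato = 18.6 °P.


SG = 259/(259 − P)
SG = 259/(259 − 18.6)

1.0774


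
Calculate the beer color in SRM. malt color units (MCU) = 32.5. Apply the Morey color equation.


SRM = 1.4922 · MCU^0.6859
SRM = 1.4922 · 32.5^0.6859

16.2490 SRM


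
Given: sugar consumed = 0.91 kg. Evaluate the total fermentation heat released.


Q = m_sugar · 590 kJ/kg
Q = 0.91 · 590

536.9000 kJ


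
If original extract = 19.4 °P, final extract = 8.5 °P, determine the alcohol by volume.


SG = 259/(259 − P);  ABV = (OG − FG)·131.25
OG = 259/(259 − 19.4) = 1.0810
FG = 259/(259 − 8.5) = 1.0339
ABV = (1.0810 − 1.0339)·131.25

6.1735 % ABV


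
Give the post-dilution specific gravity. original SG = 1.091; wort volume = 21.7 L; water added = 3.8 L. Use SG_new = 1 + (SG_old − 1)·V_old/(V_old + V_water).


pts = (1.091 − 1)·1000·21.7/(21.7 + 3.8) = 77.4392
SG_new = 1 + 77.4392/1000

1.0774


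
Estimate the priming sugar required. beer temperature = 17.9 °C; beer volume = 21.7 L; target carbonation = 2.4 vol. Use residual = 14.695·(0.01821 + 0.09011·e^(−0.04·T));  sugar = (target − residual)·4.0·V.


residual = 14.695·(0.01821 + 0.09011·e^(−0.04·17.9)) = 0.9147
sugar = (2.4 − 0.9147)·4.0·21.7

128.9223 g


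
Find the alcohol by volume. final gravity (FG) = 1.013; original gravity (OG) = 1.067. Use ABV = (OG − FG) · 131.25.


ABV = (1.067 − 1.013) · 131.25

7.0875 % ABV


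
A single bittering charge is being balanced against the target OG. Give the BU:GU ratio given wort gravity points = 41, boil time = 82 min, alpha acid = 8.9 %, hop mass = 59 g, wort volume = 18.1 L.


U = 1.65·0.000125^(GP/1000)·(1−e^(−0.04t))/4.15;  IBU = (α/100)·m·U·1000/V;  BU:GU = IBU/GP
U = 1.65·0.000125^(41/1000)·(1−e^(−0.04·82))/4.15 = 0.2647
IBU = (8.9/100)·59·0.2647·1000/18.1 = 76.7919
BU:GU = 76.7919/41

1.8730


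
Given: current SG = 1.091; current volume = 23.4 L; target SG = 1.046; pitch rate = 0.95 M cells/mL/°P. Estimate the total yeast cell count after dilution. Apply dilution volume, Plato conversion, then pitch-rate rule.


V_w = V·((SG_c−1)/(SG_t−1)−1);  °P = 259 − 259/SG_t;  cells = rate·(V+V_w)·°P
V_w = 23.4·((1.091−1)/(1.046−1)−1) = 22.8913
V_final = 23.4 + 22.8913 = 46.2913
°P = 259 − 259/1.046 = 11.3901
cells = 0.95·46.2913·11.3901

500.8976 billion cells


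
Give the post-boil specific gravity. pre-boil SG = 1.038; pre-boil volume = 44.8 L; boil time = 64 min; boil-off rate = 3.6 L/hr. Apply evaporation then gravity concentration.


V_post = V_pre − rate·(t/60);  SG_post = 1 + (SG_pre−1)·V_pre/V_post
V_post = 44.8 − 3.6·(64/60) = 40.9600
SG_post = 1 + (1.038 − 1)·44.8/40.9600

1.0416


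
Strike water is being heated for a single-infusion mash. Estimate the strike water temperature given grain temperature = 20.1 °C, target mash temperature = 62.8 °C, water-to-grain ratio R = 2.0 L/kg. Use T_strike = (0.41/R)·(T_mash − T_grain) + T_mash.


T_strike = (0.41/2.0)·(62.8 − 20.1) + 62.8

71.5535 °C


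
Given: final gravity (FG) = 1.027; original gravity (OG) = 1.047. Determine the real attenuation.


AA = (OG−FG)/(OG−1)·100;  RA = AA·0.8192
AA = (1.047 − 1.027)/(1.047 − 1)·100 = 42.5532
RA = 42.5532·0.8192

34.8596 %


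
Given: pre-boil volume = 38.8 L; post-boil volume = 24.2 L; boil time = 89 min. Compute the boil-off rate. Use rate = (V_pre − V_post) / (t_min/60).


rate = (38.8 − 24.2) / (89/60)

9.8427 L/hr


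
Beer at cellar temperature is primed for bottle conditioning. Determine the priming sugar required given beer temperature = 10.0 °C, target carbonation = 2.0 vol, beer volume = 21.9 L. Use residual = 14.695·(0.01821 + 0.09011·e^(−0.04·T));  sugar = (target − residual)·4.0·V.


residual = 14.695·(0.01821 + 0.09011·e^(−0.04·10.0)) = 1.1552
sugar = (2.0 − 1.1552)·4.0·21.9

74.0035 g


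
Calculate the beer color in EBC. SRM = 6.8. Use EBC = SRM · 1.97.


EBC = 6.8 · 1.97

13.3960 EBC


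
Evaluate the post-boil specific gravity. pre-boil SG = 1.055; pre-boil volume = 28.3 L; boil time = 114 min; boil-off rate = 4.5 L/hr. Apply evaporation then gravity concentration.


V_post = V_pre − rate·(t/60);  SG_post = 1 + (SG_pre−1)·V_pre/V_post
V_post = 28.3 − 4.5·(114/60) = 19.7500
SG_post = 1 + (1.055 − 1)·28.3/19.7500

1.0788


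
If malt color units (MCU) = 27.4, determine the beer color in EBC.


SRM = 1.4922·MCU^0.6859;  EBC = SRM·1.97
SRM = 1.4922·27.4^0.6859 = 14.4537
EBC = 14.4537·1.97

28.4739 EBC


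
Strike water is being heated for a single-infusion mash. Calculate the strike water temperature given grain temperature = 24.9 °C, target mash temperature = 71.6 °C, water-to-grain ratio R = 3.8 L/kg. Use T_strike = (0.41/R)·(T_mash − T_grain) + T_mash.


T_strike = (0.41/3.8)·(71.6 − 24.9) + 71.6

76.6387 °C


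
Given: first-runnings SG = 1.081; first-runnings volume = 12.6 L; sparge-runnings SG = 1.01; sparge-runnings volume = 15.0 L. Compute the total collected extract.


total = Σ (SG_i − 1)·1000·V_i
first = (1.081 − 1)·1000·12.6 = 1020.6000
sparge = (1.01 − 1)·1000·15.0 = 150.0000
total = 1020.6000 + 150.0000

1170.6000 gravity·L


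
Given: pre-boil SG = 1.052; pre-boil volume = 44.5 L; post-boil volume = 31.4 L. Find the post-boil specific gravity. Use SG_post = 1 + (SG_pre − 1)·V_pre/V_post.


pts_pre = (1.052 − 1)·1000 = 52.0000
pts_post = 52.0000·44.5/31.4 = 73.6943
SG_post = 1 + 73.6943/1000

1.0737


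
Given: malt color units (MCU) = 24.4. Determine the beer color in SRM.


SRM = 1.4922 · MCU^0.6859
SRM = 1.4922 · 24.4^0.6859

13.3487 SRM


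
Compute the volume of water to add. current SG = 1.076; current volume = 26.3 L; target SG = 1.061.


V_water = V·((SG_curr − 1)/(SG_target − 1) − 1)
V_water = 26.3·((1.076 − 1)/(1.061 − 1) − 1)

6.4672 L


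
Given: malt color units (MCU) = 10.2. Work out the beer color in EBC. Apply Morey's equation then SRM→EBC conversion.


SRM = 1.4922·MCU^0.6859;  EBC = SRM·1.97
SRM = 1.4922·10.2^0.6859 = 7.3388
EBC = 7.3388·1.97

14.4575 EBC


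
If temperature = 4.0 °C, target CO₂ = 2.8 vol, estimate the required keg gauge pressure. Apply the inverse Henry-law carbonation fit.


psi = vols/(0.01821 + 0.09011·e^(−0.04·T)) − 14.695
psi = 2.8/(0.01821 + 0.09011·e^(−0.04·4.0)) − 14.695

14.7797 psi


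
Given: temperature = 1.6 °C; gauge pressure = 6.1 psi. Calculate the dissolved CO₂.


vols = (P + 14.695)·(0.01821 + 0.09011·e^(−0.04·T))
vols = (6.1 + 14.695)·(0.01821 + 0.09011·e^(−0.04·1.6))

2.1363 volumes


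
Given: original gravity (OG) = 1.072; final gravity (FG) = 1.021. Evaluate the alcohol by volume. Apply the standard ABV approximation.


ABV = (OG − FG) · 131.25
ABV = (1.072 − 1.021) · 131.25

6.6938 % ABV


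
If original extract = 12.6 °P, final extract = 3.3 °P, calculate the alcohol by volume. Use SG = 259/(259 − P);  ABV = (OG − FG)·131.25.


OG = 259/(259 − 12.6) = 1.0511
FG = 259/(259 − 3.3) = 1.0129
ABV = (1.0511 − 1.0129)·131.25

5.0178 % ABV


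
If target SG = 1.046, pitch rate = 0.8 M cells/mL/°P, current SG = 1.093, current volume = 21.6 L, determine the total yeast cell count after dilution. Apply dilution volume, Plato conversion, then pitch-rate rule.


V_w = V·((SG_c−1)/(SG_t−1)−1);  °P = 259 − 259/SG_t;  cells = rate·(V+V_w)·°P
V_w = 21.6·((1.093−1)/(1.046−1)−1) = 22.0696
V_final = 21.6 + 22.0696 = 43.6696
°P = 259 − 259/1.046 = 11.3901
cells = 0.8·43.6696·11.3901

397.9191 billion cells


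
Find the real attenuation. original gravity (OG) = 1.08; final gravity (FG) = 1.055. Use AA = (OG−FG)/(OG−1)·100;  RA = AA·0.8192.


AA = (1.08 − 1.055)/(1.08 − 1)·100 = 31.2500
RA = 31.2500·0.8192

25.6000 %


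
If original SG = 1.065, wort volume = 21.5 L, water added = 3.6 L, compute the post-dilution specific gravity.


SG_new = 1 + (SG_old − 1)·V_old/(V_old + V_water)
pts = (1.065 − 1)·1000·21.5/(21.5 + 3.6) = 55.6773
SG_new = 1 + 55.6773/1000

1.0557


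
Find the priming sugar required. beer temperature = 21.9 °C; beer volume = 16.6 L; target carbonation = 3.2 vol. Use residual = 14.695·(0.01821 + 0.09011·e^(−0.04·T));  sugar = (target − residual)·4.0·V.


residual = 14.695·(0.01821 + 0.09011·e^(−0.04·21.9)) = 0.8190
sugar = (3.2 − 0.8190)·4.0·16.6

158.0958 g


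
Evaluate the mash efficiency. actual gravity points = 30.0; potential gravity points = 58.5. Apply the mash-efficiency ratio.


efficiency = actual / potential × 100
efficiency = 30.0 / 58.5 × 100

51.2821 %


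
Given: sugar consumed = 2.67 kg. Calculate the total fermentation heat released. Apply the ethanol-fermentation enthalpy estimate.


Q = m_sugar · 590 kJ/kg
Q = 2.67 · 590

1575.3000 kJ


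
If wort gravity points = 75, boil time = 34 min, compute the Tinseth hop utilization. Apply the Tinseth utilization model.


U = 1.65·0.000125^(GP/1000) · (1 − e^(−0.04·t))/4.15
bigness = 1.65·0.000125^(75/1000) = 0.8409
boil_factor = (1 − e^(−0.04·34))/4.15 = 0.1791
U = 0.8409 · 0.1791

0.1506


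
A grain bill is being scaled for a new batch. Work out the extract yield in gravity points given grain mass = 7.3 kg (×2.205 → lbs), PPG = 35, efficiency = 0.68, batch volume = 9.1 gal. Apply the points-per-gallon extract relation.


points = lbs × PPG × eff / vol
lbs = 7.3 × 2.205 = 16.0965
points = 16.0965 × 35 × 0.68 / 9.1

42.0985 points


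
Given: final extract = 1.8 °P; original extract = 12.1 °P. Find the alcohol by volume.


SG = 259/(259 − P);  ABV = (OG − FG)·131.25
OG = 259/(259 − 12.1) = 1.0490
FG = 259/(259 − 1.8) = 1.0070
ABV = (1.0490 − 1.0070)·131.25

5.5137 % ABV


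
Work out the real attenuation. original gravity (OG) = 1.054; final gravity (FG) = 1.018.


AA = (OG−FG)/(OG−1)·100;  RA = AA·0.8192
AA = (1.054 − 1.018)/(1.054 − 1)·100 = 66.6667
RA = 66.6667·0.8192

54.6133 %


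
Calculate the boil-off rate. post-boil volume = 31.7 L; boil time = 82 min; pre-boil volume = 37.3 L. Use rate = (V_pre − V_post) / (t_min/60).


rate = (37.3 − 31.7) / (82/60)

4.0976 L/hr


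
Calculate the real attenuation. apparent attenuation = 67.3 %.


RA = AA · 0.8192
RA = 67.3 · 0.8192

55.1322 %


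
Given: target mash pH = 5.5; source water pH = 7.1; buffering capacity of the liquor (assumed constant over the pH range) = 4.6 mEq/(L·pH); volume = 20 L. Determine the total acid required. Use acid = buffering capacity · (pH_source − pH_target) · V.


acid = 4.6 · (7.1 − 5.5) · 20

147.2000 mEq


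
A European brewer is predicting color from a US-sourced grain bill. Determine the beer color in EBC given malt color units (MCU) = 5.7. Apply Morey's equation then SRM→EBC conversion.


SRM = 1.4922·MCU^0.6859;  EBC = SRM·1.97
SRM = 1.4922·5.7^0.6859 = 4.9236
EBC = 4.9236·1.97

9.6995 EBC


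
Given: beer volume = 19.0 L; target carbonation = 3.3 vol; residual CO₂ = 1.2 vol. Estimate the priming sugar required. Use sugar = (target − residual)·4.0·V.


sugar = (3.3 − 1.2)·4.0·19.0

159.6000 g


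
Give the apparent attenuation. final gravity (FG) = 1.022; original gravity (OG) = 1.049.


AA = (OG − FG)/(OG − 1) · 100
AA = (1.049 − 1.022)/(1.049 − 1) · 100

55.1020 %


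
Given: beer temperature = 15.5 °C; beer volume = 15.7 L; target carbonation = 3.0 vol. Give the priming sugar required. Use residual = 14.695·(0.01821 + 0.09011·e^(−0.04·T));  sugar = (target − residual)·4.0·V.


residual = 14.695·(0.01821 + 0.09011·e^(−0.04·15.5)) = 0.9799
sugar = (3.0 − 0.9799)·4.0·15.7

126.8608 g


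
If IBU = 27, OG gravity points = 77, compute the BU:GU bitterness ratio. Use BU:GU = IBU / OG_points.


BU:GU = 27 / 77

0.3506


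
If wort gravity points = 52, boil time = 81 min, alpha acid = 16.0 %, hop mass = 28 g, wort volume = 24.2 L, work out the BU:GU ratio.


U = 1.65·0.000125^(GP/1000)·(1−e^(−0.04t))/4.15;  IBU = (α/100)·m·U·1000/V;  BU:GU = IBU/GP
U = 1.65·0.000125^(52/1000)·(1−e^(−0.04·81))/4.15 = 0.2394
IBU = (16.0/100)·28·0.2394·1000/24.2 = 44.3187
BU:GU = 44.3187/52

0.8523


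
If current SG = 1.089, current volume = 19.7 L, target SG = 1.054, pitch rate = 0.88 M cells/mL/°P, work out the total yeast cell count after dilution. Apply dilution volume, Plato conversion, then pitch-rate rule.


V_w = V·((SG_c−1)/(SG_t−1)−1);  °P = 259 − 259/SG_t;  cells = rate·(V+V_w)·°P
V_w = 19.7·((1.089−1)/(1.054−1)−1) = 12.7685
V_final = 19.7 + 12.7685 = 32.4685
°P = 259 − 259/1.054 = 13.2694
cells = 0.88·32.4685·13.2694

379.1386 billion cells


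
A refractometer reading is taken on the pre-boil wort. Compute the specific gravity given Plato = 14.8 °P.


SG = 259/(259 − P)
SG = 259/(259 − 14.8)

1.0606


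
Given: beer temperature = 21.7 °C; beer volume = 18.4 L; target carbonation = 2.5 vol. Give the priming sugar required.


residual = 14.695·(0.01821 + 0.09011·e^(−0.04·T));  sugar = (target − residual)·4.0·V
residual = 14.695·(0.01821 + 0.09011·e^(−0.04·21.7)) = 0.8235
sugar = (2.5 − 0.8235)·4.0·18.4

123.3927 g


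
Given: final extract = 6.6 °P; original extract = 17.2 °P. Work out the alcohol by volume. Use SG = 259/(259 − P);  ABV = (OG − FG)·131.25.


OG = 259/(259 − 17.2) = 1.0711
FG = 259/(259 − 6.6) = 1.0261
ABV = (1.0711 − 1.0261)·131.25

5.9042 % ABV


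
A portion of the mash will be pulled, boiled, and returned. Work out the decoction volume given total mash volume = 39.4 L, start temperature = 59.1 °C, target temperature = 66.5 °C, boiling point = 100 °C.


V_dec = V_total·(T_target − T_start)/(T_boil − T_start)
V_dec = 39.4·(66.5 − 59.1)/(100 − 59.1)

7.1286 L


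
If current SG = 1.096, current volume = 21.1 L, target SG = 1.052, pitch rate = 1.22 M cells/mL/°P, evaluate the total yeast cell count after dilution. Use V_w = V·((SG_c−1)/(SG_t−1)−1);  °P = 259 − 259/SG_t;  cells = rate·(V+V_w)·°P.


V_w = 21.1·((1.096−1)/(1.052−1)−1) = 17.8538
V_final = 21.1 + 17.8538 = 38.9538
°P = 259 − 259/1.052 = 12.8023
cells = 1.22·38.9538·12.8023

608.4117 billion cells


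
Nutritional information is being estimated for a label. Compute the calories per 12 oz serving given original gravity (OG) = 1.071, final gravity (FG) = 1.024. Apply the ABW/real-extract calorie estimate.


ABW = (OG−FG)·131.25·0.79/FG;  °P = 259 − 259/SG (for OG→OE and FG→AE);  RE = 0.1808·OE + 0.8192·AE;  Cal = (6.9·ABW + 4·(RE−0.1))·FG·3.55
ABW = (1.071 − 1.024)·131.25·0.79/1.024 = 4.7591
OE = 259 − 259/1.071 = 17.1699 °P
AE = 259 − 259/1.024 = 6.0703 °P
RE = 0.1808·17.1699 + 0.8192·6.0703 = 8.0771 °P
Cal = (6.9·4.7591 + 4·(8.0771−0.1))·1.024·3.55

235.3656 kcal


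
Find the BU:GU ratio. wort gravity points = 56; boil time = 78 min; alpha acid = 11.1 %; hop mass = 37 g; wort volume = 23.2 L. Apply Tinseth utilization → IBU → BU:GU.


U = 1.65·0.000125^(GP/1000)·(1−e^(−0.04t))/4.15;  IBU = (α/100)·m·U·1000/V;  BU:GU = IBU/GP
U = 1.65·0.000125^(56/1000)·(1−e^(−0.04·78))/4.15 = 0.2297
IBU = (11.1/100)·37·0.2297·1000/23.2 = 40.6711
BU:GU = 40.6711/56

0.7263


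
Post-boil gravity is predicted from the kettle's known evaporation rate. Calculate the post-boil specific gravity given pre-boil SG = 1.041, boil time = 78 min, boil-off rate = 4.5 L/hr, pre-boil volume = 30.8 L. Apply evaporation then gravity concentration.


V_post = V_pre − rate·(t/60);  SG_post = 1 + (SG_pre−1)·V_pre/V_post
V_post = 30.8 − 4.5·(78/60) = 24.9500
SG_post = 1 + (1.041 − 1)·30.8/24.9500

1.0506


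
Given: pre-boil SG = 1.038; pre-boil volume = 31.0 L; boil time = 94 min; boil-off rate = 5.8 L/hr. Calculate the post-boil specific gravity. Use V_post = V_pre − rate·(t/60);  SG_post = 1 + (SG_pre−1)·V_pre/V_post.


V_post = 31.0 − 5.8·(94/60) = 21.9133
SG_post = 1 + (1.038 − 1)·31.0/21.9133

1.0538


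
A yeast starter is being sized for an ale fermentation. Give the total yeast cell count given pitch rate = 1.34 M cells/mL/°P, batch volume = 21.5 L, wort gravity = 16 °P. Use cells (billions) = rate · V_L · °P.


cells = 1.34 · 21.5 · 16

460.9600 billion cells


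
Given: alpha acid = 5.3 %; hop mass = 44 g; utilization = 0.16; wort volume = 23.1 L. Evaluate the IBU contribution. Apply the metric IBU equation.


IBU = (α/100)·mass·U·1000 / V
IBU = (5.3/100)·44·0.16·1000 / 23.1

16.1524 IBU


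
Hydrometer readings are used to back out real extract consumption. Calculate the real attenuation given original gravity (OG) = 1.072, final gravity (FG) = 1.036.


AA = (OG−FG)/(OG−1)·100;  RA = AA·0.8192
AA = (1.072 − 1.036)/(1.072 − 1)·100 = 50.0000
RA = 50.0000·0.8192

40.9600 %


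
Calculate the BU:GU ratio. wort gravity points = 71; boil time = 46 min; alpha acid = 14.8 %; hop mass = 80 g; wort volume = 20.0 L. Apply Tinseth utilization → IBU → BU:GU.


U = 1.65·0.000125^(GP/1000)·(1−e^(−0.04t))/4.15;  IBU = (α/100)·m·U·1000/V;  BU:GU = IBU/GP
U = 1.65·0.000125^(71/1000)·(1−e^(−0.04·46))/4.15 = 0.1767
IBU = (14.8/100)·80·0.1767·1000/20.0 = 104.5992
BU:GU = 104.5992/71

1.4732


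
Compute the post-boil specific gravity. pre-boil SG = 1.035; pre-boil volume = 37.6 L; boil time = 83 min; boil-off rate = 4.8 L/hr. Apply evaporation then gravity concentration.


V_post = V_pre − rate·(t/60);  SG_post = 1 + (SG_pre−1)·V_pre/V_post
V_post = 37.6 − 4.8·(83/60) = 30.9600
SG_post = 1 + (1.035 − 1)·37.6/30.9600

1.0425


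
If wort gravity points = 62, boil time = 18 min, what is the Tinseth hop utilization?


U = 1.65·0.000125^(GP/1000) · (1 − e^(−0.04·t))/4.15
bigness = 1.65·0.000125^(62/1000) = 0.9451
boil_factor = (1 − e^(−0.04·18))/4.15 = 0.1237
U = 0.9451 · 0.1237

0.1169


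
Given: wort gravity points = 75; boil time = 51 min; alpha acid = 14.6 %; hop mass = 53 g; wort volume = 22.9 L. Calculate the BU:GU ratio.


U = 1.65·0.000125^(GP/1000)·(1−e^(−0.04t))/4.15;  IBU = (α/100)·m·U·1000/V;  BU:GU = IBU/GP
U = 1.65·0.000125^(75/1000)·(1−e^(−0.04·51))/4.15 = 0.1763
IBU = (14.6/100)·53·0.1763·1000/22.9 = 59.5665
BU:GU = 59.5665/75

0.7942


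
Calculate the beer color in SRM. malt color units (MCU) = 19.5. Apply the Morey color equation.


SRM = 1.4922 · MCU^0.6859
SRM = 1.4922 · 19.5^0.6859

11.4462 SRM


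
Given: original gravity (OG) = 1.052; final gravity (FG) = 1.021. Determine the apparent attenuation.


AA = (OG − FG)/(OG − 1) · 100
AA = (1.052 − 1.021)/(1.052 − 1) · 100

59.6154 %


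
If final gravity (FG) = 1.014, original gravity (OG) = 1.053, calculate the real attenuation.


AA = (OG−FG)/(OG−1)·100;  RA = AA·0.8192
AA = (1.053 − 1.014)/(1.053 − 1)·100 = 73.5849
RA = 73.5849·0.8192

60.2808 %


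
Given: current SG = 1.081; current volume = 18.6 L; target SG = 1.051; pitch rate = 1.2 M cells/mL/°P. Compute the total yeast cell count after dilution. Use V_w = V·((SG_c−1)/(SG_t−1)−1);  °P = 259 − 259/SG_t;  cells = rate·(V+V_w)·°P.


V_w = 18.6·((1.081−1)/(1.051−1)−1) = 10.9412
V_final = 18.6 + 10.9412 = 29.5412
°P = 259 − 259/1.051 = 12.5680
cells = 1.2·29.5412·12.5680

445.5293 billion cells


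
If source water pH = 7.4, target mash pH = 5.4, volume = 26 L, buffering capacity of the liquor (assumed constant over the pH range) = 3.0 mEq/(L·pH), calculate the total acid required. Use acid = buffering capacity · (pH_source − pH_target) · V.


acid = 3.0 · (7.4 − 5.4) · 26

156.0000 mEq


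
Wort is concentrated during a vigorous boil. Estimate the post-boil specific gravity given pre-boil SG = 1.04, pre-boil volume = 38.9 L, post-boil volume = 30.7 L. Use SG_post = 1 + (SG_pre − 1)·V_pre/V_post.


pts_pre = (1.04 − 1)·1000 = 40.0000
pts_post = 40.0000·38.9/30.7 = 50.6840
SG_post = 1 + 50.6840/1000

1.0507


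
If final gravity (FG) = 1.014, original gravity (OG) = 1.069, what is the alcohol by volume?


ABV = (OG − FG) · 131.25
ABV = (1.069 − 1.014) · 131.25

7.2187 % ABV


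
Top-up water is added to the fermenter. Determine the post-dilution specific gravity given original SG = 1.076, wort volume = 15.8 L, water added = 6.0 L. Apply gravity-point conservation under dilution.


SG_new = 1 + (SG_old − 1)·V_old/(V_old + V_water)
pts = (1.076 − 1)·1000·15.8/(15.8 + 6.0) = 55.0826
SG_new = 1 + 55.0826/1000

1.0551


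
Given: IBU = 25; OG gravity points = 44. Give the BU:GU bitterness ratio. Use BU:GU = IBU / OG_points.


BU:GU = 25 / 44

0.5682


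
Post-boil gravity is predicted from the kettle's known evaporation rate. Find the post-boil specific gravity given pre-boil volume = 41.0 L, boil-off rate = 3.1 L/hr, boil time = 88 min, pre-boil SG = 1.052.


V_post = V_pre − rate·(t/60);  SG_post = 1 + (SG_pre−1)·V_pre/V_post
V_post = 41.0 − 3.1·(88/60) = 36.4533
SG_post = 1 + (1.052 − 1)·41.0/36.4533

1.0585


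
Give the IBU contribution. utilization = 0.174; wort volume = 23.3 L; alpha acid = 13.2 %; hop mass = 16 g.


IBU = (α/100)·mass·U·1000 / V
IBU = (13.2/100)·16·0.174·1000 / 23.3

15.7720 IBU


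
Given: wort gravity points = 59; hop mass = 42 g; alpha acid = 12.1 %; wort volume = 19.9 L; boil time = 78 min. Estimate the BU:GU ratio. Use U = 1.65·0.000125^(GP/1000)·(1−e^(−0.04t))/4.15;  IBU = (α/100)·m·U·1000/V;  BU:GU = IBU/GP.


U = 1.65·0.000125^(59/1000)·(1−e^(−0.04·78))/4.15 = 0.2236
IBU = (12.1/100)·42·0.2236·1000/19.9 = 57.1112
BU:GU = 57.1112/59

0.9680


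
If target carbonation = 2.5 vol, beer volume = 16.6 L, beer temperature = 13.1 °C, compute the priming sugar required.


residual = 14.695·(0.01821 + 0.09011·e^(−0.04·T));  sugar = (target − residual)·4.0·V
residual = 14.695·(0.01821 + 0.09011·e^(−0.04·13.1)) = 1.0517
sugar = (2.5 − 1.0517)·4.0·16.6

96.1673 g


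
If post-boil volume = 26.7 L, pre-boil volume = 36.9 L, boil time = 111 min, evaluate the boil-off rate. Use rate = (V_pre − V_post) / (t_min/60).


rate = (36.9 − 26.7) / (111/60)

5.5135 L/hr


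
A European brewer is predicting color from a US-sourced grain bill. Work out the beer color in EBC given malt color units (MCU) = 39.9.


SRM = 1.4922·MCU^0.6859;  EBC = SRM·1.97
SRM = 1.4922·39.9^0.6859 = 18.7040
EBC = 18.7040·1.97

36.8469 EBC


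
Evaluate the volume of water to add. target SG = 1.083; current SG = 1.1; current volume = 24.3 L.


V_water = V·((SG_curr − 1)/(SG_target − 1) − 1)
V_water = 24.3·((1.1 − 1)/(1.083 − 1) − 1)

4.9771 L


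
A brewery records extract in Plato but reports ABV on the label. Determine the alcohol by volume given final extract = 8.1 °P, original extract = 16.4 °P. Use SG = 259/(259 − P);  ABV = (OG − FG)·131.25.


OG = 259/(259 − 16.4) = 1.0676
FG = 259/(259 − 8.1) = 1.0323
ABV = (1.0676 − 1.0323)·131.25

4.6354 % ABV


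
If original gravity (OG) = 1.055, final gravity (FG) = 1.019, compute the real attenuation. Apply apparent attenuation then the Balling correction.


AA = (OG−FG)/(OG−1)·100;  RA = AA·0.8192
AA = (1.055 − 1.019)/(1.055 − 1)·100 = 65.4545
RA = 65.4545·0.8192

53.6204 %


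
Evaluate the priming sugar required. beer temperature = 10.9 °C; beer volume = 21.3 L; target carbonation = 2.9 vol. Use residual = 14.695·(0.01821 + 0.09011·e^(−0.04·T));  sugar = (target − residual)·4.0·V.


residual = 14.695·(0.01821 + 0.09011·e^(−0.04·10.9)) = 1.1238
sugar = (2.9 − 1.1238)·4.0·21.3

151.3301 g


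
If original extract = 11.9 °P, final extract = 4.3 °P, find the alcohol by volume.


SG = 259/(259 − P);  ABV = (OG − FG)·131.25
OG = 259/(259 − 11.9) = 1.0482
FG = 259/(259 − 4.3) = 1.0169
ABV = (1.0482 − 1.0169)·131.25

4.1050 % ABV


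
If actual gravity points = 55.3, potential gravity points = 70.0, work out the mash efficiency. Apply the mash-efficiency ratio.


efficiency = actual / potential × 100
efficiency = 55.3 / 70.0 × 100

79.0000 %


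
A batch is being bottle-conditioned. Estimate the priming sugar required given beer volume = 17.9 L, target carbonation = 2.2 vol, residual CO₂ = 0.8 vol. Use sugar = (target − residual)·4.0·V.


sugar = (2.2 − 0.8)·4.0·17.9

100.2400 g


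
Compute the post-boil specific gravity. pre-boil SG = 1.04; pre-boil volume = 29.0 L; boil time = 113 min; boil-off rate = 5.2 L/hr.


V_post = V_pre − rate·(t/60);  SG_post = 1 + (SG_pre−1)·V_pre/V_post
V_post = 29.0 − 5.2·(113/60) = 19.2067
SG_post = 1 + (1.04 − 1)·29.0/19.2067

1.0604


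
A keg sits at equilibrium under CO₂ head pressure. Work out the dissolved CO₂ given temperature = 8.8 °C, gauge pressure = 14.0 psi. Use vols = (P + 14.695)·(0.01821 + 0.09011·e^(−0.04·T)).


vols = (14.0 + 14.695)·(0.01821 + 0.09011·e^(−0.04·8.8))

2.3410 volumes


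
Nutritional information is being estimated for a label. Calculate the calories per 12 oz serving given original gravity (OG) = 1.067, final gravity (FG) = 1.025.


ABW = (OG−FG)·131.25·0.79/FG;  °P = 259 − 259/SG (for OG→OE and FG→AE);  RE = 0.1808·OE + 0.8192·AE;  Cal = (6.9·ABW + 4·(RE−0.1))·FG·3.55
ABW = (1.067 − 1.025)·131.25·0.79/1.025 = 4.2487
OE = 259 − 259/1.067 = 16.2634 °P
AE = 259 − 259/1.025 = 6.3171 °P
RE = 0.1808·16.2634 + 0.8192·6.3171 = 8.1154 °P
Cal = (6.9·4.2487 + 4·(8.1154−0.1))·1.025·3.55

223.3362 kcal


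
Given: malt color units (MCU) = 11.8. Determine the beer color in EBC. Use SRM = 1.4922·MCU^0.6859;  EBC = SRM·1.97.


SRM = 1.4922·11.8^0.6859 = 8.1102
EBC = 8.1102·1.97

15.9771 EBC


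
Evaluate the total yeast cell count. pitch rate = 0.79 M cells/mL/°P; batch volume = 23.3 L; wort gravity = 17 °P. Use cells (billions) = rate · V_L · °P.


cells = 0.79 · 23.3 · 17

312.9190 billion cells


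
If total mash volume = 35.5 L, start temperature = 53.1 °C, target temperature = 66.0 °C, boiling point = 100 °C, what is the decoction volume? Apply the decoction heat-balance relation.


V_dec = V_total·(T_target − T_start)/(T_boil − T_start)
V_dec = 35.5·(66.0 − 53.1)/(100 − 53.1)

9.7644 L


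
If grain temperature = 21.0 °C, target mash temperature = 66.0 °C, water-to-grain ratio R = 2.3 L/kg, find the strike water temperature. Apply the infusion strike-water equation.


T_strike = (0.41/R)·(T_mash − T_grain) + T_mash
T_strike = (0.41/2.3)·(66.0 − 21.0) + 66.0

74.0217 °C


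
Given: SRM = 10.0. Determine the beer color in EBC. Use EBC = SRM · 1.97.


EBC = 10.0 · 1.97

19.7000 EBC


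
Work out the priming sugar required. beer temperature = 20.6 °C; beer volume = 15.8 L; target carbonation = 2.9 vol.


residual = 14.695·(0.01821 + 0.09011·e^(−0.04·T));  sugar = (target − residual)·4.0·V
residual = 14.695·(0.01821 + 0.09011·e^(−0.04·20.6)) = 0.8485
sugar = (2.9 − 0.8485)·4.0·15.8

129.6565 g


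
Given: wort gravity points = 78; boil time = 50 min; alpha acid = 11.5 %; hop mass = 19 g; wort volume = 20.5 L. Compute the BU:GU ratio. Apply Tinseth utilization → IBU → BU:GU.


U = 1.65·0.000125^(GP/1000)·(1−e^(−0.04t))/4.15;  IBU = (α/100)·m·U·1000/V;  BU:GU = IBU/GP
U = 1.65·0.000125^(78/1000)·(1−e^(−0.04·50))/4.15 = 0.1705
IBU = (11.5/100)·19·0.1705·1000/20.5 = 18.1778
BU:GU = 18.1778/78

0.2330


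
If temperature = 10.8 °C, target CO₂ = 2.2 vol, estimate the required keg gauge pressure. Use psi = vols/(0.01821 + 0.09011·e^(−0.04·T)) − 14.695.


psi = 2.2/(0.01821 + 0.09011·e^(−0.04·10.8)) − 14.695

13.9843 psi


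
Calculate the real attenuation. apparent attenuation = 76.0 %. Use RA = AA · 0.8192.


RA = 76.0 · 0.8192

62.2592 %


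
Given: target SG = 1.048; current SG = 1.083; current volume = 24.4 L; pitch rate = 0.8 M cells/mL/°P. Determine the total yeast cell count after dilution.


V_w = V·((SG_c−1)/(SG_t−1)−1);  °P = 259 − 259/SG_t;  cells = rate·(V+V_w)·°P
V_w = 24.4·((1.083−1)/(1.048−1)−1) = 17.7917
V_final = 24.4 + 17.7917 = 42.1917
°P = 259 − 259/1.048 = 11.8626
cells = 0.8·42.1917·11.8626

400.4021 billion cells


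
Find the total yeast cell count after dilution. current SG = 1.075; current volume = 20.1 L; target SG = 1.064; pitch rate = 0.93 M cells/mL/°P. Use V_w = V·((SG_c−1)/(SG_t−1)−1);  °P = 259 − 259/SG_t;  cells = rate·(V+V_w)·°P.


V_w = 20.1·((1.075−1)/(1.064−1)−1) = 3.4547
V_final = 20.1 + 3.4547 = 23.5547
°P = 259 − 259/1.064 = 15.5789
cells = 0.93·23.5547·15.5789

341.2702 billion cells


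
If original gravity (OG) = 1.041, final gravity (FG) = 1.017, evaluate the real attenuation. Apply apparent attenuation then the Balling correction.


AA = (OG−FG)/(OG−1)·100;  RA = AA·0.8192
AA = (1.041 − 1.017)/(1.041 − 1)·100 = 58.5366
RA = 58.5366·0.8192

47.9532 %
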